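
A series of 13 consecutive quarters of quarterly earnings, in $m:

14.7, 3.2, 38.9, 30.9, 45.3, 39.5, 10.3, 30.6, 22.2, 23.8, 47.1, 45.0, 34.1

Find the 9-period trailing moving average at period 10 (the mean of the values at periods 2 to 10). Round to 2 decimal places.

Sum of periods 2–10: 3.2 + 38.9 + 30.9 + 45.3 + 39.5 + 10.3 + 30.6 + 22.2 + 23.8 = 244.7
Divide by 9: 244.7 / 9 = 27.19

27.19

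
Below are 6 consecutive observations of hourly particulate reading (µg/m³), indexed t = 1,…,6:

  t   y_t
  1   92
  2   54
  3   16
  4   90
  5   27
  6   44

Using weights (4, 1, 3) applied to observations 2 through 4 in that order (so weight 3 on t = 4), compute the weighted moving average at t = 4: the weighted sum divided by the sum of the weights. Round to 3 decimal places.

62.750

Weighted sum: 4·54 + 1·16 + 3·90 = 216 + 16 + 270 = 502
Weight total: 4 + 1 + 3 = 8
WMA = 502 / 8 = 62.750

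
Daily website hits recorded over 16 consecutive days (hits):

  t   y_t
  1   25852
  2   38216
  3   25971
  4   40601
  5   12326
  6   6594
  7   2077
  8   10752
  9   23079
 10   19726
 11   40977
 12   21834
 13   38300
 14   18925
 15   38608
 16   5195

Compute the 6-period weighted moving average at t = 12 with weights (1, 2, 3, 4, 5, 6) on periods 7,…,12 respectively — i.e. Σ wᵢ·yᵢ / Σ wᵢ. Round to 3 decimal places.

24171.952

Weighted sum: 1·2077 + 2·10752 + 3·23079 + 4·19726 + 5·40977 + 6·21834 = 2077 + 21504 + 69237 + 78904 + 204885 + 131004 = 507611
Weight total: 1 + 2 + 3 + 4 + 5 + 6 = 21
WMA = 507611 / 21 = 24171.952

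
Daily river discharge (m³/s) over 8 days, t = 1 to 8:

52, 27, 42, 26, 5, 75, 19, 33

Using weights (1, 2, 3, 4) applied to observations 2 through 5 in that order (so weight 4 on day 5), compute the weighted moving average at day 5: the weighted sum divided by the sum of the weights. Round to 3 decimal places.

20.900

Weighted sum: 1·27 + 2·42 + 3·26 + 4·5 = 27 + 84 + 78 + 20 = 209
Weight total: 1 + 2 + 3 + 4 = 10
WMA = 209 / 10 = 20.900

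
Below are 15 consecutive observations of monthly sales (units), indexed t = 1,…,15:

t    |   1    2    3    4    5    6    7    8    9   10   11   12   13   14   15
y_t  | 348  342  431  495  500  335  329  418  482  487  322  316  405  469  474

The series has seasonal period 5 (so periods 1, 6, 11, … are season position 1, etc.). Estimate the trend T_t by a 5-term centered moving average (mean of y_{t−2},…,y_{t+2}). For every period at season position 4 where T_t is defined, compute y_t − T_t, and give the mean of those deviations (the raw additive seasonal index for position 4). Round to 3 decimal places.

74.400

Season position 4 occurs at t = 4, 9 (where T_t is defined).
t=4: T_4 = 420.60000; y_4 − T_4 = 495 − 420.60000 = 74.40000
t=9: T_9 = 407.60000; y_9 − T_9 = 482 − 407.60000 = 74.40000
Mean deviation: (74.40000 + 74.40000) / 2 = 74.400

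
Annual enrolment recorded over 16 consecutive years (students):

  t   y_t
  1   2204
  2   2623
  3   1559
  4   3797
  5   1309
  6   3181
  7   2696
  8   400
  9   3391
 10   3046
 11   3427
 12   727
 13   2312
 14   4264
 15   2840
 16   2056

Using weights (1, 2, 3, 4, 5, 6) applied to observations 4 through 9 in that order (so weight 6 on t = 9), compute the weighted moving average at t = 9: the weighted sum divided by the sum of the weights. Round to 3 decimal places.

2337.524

Weighted sum: 1·3797 + 2·1309 + 3·3181 + 4·2696 + 5·400 + 6·3391 = 3797 + 2618 + 9543 + 10784 + 2000 + 20346 = 49088
Weight total: 1 + 2 + 3 + 4 + 5 + 6 = 21
WMA = 49088 / 21 = 2337.524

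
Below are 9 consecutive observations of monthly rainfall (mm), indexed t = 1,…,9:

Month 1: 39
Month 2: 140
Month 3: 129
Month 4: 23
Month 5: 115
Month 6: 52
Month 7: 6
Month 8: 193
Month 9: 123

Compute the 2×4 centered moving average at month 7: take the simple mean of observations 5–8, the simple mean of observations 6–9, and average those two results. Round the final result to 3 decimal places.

Sum over 5–8: 115 + 52 + 6 + 193 = 366
Sum over 6–9: 52 + 6 + 193 + 123 = 374
CMA at t=7 = (366 + 374) / (2·4) = 740 / 8 = 92.500

92.500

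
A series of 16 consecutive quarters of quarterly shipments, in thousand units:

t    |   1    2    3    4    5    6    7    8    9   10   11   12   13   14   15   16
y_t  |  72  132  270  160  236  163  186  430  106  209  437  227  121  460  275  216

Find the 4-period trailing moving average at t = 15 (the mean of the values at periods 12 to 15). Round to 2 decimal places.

270.75

Sum of periods 12–15: 227 + 121 + 460 + 275 = 1083
Divide by 4: 1083 / 4 = 270.75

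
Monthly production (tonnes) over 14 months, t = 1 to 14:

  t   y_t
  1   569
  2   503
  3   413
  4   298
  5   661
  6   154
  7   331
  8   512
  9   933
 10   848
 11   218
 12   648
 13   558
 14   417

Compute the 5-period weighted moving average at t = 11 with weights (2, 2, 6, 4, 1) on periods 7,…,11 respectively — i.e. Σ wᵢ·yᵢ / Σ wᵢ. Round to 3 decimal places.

Weighted sum: 2·331 + 2·512 + 6·933 + 4·848 + 1·218 = 662 + 1024 + 5598 + 3392 + 218 = 10894
Weight total: 2 + 2 + 6 + 4 + 1 = 15
WMA = 10894 / 15 = 726.267

726.267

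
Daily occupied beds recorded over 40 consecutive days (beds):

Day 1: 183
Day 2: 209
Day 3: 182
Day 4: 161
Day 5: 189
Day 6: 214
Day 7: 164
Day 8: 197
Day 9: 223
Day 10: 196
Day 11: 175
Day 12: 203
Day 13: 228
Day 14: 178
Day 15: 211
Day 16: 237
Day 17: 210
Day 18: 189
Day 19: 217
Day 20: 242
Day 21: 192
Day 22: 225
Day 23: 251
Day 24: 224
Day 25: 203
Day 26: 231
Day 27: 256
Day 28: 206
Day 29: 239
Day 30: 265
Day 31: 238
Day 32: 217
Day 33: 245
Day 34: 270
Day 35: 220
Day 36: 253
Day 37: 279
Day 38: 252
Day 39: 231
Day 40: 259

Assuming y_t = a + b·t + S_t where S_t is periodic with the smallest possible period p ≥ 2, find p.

First differences y_{t+1} − y_t: 26, -27, -21, 28, 25, -50, 33, 26, -27, -21, 28, 25, -50, 33, 26, -27, …
The difference pattern repeats every 7 terms and not for any smaller step, so p = 7.

7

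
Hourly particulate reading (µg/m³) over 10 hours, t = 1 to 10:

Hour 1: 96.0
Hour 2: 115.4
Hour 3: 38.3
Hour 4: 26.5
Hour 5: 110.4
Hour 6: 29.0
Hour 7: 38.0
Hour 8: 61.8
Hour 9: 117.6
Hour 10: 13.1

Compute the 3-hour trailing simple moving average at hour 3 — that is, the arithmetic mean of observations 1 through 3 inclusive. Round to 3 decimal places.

83.233

Sum of periods 1–3: 96.0 + 115.4 + 38.3 = 249.7
Divide by 3: 249.7 / 3 = 83.233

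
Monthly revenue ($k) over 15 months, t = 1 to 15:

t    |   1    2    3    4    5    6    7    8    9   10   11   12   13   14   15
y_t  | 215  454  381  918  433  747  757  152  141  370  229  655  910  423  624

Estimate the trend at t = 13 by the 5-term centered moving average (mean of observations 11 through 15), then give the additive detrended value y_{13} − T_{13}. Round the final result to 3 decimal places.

341.800

Trend T_13 = (229 + 655 + 910 + 423 + 624) / 5 = 2841/5 = 568.20000
Detrended value: 910 − 568.20000 = 341.800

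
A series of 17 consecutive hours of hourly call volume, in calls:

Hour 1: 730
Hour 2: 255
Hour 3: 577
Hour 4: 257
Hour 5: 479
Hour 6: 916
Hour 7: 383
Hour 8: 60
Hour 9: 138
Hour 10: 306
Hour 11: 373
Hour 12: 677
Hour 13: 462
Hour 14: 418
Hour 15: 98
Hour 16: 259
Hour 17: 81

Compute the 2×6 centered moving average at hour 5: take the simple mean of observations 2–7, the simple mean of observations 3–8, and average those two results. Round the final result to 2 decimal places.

461.58

Sum over 2–7: 255 + 577 + 257 + 479 + 916 + 383 = 2867
Sum over 3–8: 577 + 257 + 479 + 916 + 383 + 60 = 2672
CMA at t=5 = (2867 + 2672) / (2·6) = 5539 / 12 = 461.58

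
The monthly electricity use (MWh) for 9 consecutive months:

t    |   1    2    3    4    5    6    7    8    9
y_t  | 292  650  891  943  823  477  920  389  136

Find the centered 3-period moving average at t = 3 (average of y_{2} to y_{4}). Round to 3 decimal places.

Sum of periods 2–4: 650 + 891 + 943 = 2484
Divide by 3: 2484 / 3 = 828.000

828.000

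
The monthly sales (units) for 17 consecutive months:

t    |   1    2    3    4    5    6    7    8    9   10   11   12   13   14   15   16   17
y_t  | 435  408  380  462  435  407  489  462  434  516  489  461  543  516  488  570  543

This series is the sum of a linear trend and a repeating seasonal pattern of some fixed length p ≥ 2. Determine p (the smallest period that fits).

3

First differences y_{t+1} − y_t: -27, -28, 82, -27, -28, 82, -27, -28, …
The difference pattern repeats every 3 terms and not for any smaller step, so p = 3.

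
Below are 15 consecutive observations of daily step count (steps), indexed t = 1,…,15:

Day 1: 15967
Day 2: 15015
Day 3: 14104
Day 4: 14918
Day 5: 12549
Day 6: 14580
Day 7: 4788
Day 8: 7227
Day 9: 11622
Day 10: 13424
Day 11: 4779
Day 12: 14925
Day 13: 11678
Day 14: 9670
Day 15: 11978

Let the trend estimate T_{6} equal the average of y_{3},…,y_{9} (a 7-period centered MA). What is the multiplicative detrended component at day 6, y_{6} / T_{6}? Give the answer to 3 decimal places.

Trend T_6 = (14104 + 14918 + 12549 + 14580 + 4788 + 7227 + 11622) / 7 = 79788/7 = 11398.28571
Ratio to trend: 14580 / 11398.28571 = 1.279

1.279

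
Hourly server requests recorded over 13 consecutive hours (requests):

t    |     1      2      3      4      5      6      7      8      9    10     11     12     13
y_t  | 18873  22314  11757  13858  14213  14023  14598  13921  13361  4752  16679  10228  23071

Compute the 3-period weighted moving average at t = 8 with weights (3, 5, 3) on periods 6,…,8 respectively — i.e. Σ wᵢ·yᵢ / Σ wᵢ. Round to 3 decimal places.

14256.545

Weighted sum: 3·14023 + 5·14598 + 3·13921 = 42069 + 72990 + 41763 = 156822
Weight total: 3 + 5 + 3 = 11
WMA = 156822 / 11 = 14256.545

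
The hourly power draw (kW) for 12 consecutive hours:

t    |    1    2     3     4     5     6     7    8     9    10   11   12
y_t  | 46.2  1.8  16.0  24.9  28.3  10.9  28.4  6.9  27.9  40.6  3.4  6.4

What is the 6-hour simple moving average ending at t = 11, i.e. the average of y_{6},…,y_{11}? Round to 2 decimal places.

19.68

Sum of periods 6–11: 10.9 + 28.4 + 6.9 + 27.9 + 40.6 + 3.4 = 118.1
Divide by 6: 118.1 / 6 = 19.68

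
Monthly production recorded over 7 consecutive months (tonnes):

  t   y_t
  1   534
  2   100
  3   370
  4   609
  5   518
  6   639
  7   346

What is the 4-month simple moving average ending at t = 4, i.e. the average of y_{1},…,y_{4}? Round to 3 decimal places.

Sum of periods 1–4: 534 + 100 + 370 + 609 = 1613
Divide by 4: 1613 / 4 = 403.250

403.250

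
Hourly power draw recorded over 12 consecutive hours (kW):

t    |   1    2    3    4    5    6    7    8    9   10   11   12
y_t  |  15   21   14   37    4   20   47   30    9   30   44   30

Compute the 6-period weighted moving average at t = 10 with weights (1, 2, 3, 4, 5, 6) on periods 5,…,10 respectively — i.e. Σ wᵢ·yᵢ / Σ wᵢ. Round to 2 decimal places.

Weighted sum: 1·4 + 2·20 + 3·47 + 4·30 + 5·9 + 6·30 = 4 + 40 + 141 + 120 + 45 + 180 = 530
Weight total: 1 + 2 + 3 + 4 + 5 + 6 = 21
WMA = 530 / 21 = 25.24

25.24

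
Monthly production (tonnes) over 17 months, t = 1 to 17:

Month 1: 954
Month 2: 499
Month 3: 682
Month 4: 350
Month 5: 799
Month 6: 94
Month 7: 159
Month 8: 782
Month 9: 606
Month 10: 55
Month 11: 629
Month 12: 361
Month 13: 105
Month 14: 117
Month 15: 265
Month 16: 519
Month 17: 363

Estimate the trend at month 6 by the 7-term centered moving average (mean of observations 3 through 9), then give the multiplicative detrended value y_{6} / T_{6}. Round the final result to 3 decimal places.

0.190

Trend T_6 = (682 + 350 + 799 + 94 + 159 + 782 + 606) / 7 = 3472/7 = 496.00000
Ratio to trend: 94 / 496.00000 = 0.190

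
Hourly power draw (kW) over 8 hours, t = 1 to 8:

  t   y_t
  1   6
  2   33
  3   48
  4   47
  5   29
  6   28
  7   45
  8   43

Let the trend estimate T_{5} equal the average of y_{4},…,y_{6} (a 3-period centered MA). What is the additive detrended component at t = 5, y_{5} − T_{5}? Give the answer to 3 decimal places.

Trend T_5 = (47 + 29 + 28) / 3 = 104/3 = 34.66667
Detrended value: 29 − 34.66667 = -5.667

-5.667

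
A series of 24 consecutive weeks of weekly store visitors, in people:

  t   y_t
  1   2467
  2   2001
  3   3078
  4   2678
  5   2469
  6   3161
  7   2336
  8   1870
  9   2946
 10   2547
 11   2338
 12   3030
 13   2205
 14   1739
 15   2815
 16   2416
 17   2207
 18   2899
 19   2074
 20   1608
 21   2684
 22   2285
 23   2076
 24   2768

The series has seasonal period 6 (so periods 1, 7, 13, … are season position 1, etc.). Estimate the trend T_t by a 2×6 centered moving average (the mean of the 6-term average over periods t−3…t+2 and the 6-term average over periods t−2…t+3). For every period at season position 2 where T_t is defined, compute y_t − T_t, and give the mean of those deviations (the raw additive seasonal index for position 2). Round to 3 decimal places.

Season position 2 occurs at t = 8, 14, 20 (where T_t is defined).
t=8: T_8 = 2543.91667; y_8 − T_8 = 1870 − 2543.91667 = -673.91667
t=14: T_14 = 2412.91667; y_14 − T_14 = 1739 − 2412.91667 = -673.91667
t=20: T_20 = 2281.91667; y_20 − T_20 = 1608 − 2281.91667 = -673.91667
Mean deviation: (-673.91667 + -673.91667 + -673.91667) / 3 = -673.917

-673.917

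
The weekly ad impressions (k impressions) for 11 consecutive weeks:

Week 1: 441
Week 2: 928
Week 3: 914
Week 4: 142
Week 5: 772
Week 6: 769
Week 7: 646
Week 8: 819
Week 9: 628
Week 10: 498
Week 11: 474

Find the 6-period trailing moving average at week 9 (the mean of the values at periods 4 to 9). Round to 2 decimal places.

629.33

Sum of periods 4–9: 142 + 772 + 769 + 646 + 819 + 628 = 3776
Divide by 6: 3776 / 6 = 629.33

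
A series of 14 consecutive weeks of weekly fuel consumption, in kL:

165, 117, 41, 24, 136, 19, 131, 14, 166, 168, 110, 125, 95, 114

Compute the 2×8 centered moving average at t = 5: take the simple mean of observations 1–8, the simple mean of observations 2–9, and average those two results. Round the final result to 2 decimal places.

80.94

Sum over 1–8: 165 + 117 + 41 + 24 + 136 + 19 + 131 + 14 = 647
Sum over 2–9: 117 + 41 + 24 + 136 + 19 + 131 + 14 + 166 = 648
CMA at t=5 = (647 + 648) / (2·8) = 1295 / 16 = 80.94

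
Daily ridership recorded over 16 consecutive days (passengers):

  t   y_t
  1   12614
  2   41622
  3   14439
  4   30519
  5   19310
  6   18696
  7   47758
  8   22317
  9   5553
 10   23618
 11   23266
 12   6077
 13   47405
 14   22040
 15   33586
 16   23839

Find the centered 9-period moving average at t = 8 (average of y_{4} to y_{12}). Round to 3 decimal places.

21901.556

Sum of periods 4–12: 30519 + 19310 + 18696 + 47758 + 22317 + 5553 + 23618 + 23266 + 6077 = 197114
Divide by 9: 197114 / 9 = 21901.556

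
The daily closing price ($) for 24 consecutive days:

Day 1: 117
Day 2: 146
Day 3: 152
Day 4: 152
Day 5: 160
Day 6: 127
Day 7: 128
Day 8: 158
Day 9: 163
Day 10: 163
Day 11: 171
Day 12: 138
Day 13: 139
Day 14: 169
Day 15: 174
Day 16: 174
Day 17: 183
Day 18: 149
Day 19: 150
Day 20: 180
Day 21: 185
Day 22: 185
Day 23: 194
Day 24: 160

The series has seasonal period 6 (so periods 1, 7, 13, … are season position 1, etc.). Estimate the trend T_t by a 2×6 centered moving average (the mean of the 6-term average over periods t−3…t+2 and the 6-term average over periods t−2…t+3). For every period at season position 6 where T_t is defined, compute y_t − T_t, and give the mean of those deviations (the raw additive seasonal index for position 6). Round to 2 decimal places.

Season position 6 occurs at t = 6, 12, 18 (where T_t is defined).
t=6: T_6 = 147.0833; y_6 − T_6 = 127 − 147.0833 = -20.0833
t=12: T_12 = 158.0833; y_12 − T_12 = 138 − 158.0833 = -20.0833
t=18: T_18 = 169.2500; y_18 − T_18 = 149 − 169.2500 = -20.2500
Mean deviation: (-20.0833 + -20.0833 + -20.2500) / 3 = -20.14

-20.14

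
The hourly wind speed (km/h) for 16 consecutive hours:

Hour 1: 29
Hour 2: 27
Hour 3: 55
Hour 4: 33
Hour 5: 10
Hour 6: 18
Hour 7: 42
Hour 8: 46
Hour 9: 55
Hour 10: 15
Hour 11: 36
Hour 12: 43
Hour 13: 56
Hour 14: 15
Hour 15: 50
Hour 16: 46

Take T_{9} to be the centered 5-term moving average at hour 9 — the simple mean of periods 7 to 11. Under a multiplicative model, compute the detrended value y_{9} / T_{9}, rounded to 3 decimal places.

1.418

Trend T_9 = (42 + 46 + 55 + 15 + 36) / 5 = 194/5 = 38.80000
Ratio to trend: 55 / 38.80000 = 1.418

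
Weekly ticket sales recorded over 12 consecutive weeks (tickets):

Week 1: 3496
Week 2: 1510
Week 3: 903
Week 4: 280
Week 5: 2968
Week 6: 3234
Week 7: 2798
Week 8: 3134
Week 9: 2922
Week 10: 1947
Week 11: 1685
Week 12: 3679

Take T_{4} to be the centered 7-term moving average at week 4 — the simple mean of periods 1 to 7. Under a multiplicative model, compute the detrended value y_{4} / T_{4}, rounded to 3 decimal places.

0.129

Trend T_4 = (3496 + 1510 + 903 + 280 + 2968 + 3234 + 2798) / 7 = 15189/7 = 2169.85714
Ratio to trend: 280 / 2169.85714 = 0.129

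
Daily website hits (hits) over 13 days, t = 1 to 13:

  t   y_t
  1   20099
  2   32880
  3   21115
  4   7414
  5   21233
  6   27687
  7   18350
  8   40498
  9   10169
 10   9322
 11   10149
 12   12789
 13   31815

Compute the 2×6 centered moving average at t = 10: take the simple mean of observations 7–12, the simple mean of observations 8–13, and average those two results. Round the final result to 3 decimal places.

18001.583

Sum over 7–12: 18350 + 40498 + 10169 + 9322 + 10149 + 12789 = 101277
Sum over 8–13: 40498 + 10169 + 9322 + 10149 + 12789 + 31815 = 114742
CMA at t=10 = (101277 + 114742) / (2·6) = 216019 / 12 = 18001.583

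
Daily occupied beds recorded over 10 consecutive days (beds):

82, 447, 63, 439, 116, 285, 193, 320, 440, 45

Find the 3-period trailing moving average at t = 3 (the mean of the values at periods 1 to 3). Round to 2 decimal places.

Sum of periods 1–3: 82 + 447 + 63 = 592
Divide by 3: 592 / 3 = 197.33

197.33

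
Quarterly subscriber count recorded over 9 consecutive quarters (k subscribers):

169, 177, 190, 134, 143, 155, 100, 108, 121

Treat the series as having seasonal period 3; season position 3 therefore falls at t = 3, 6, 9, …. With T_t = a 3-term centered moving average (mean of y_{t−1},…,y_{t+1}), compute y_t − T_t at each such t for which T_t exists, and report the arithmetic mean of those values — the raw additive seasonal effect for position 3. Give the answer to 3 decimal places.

22.667

Season position 3 occurs at t = 3, 6 (where T_t is defined).
t=3: T_3 = 167.00000; y_3 − T_3 = 190 − 167.00000 = 23.00000
t=6: T_6 = 132.66667; y_6 − T_6 = 155 − 132.66667 = 22.33333
Mean deviation: (23.00000 + 22.33333) / 2 = 22.667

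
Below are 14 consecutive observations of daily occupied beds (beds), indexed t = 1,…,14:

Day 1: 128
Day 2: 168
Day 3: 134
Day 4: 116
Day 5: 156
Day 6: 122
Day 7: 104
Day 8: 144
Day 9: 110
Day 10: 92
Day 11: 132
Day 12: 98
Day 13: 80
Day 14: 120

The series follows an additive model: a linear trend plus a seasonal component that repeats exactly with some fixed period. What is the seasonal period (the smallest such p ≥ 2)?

3

First differences y_{t+1} − y_t: 40, -34, -18, 40, -34, -18, 40, -34, …
The difference pattern repeats every 3 terms and not for any smaller step, so p = 3.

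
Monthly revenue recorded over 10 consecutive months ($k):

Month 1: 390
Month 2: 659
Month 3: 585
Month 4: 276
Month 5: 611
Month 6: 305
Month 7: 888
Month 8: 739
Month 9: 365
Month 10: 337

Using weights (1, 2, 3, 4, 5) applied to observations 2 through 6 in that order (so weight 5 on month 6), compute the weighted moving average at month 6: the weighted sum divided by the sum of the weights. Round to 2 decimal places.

441.73

Weighted sum: 1·659 + 2·585 + 3·276 + 4·611 + 5·305 = 659 + 1170 + 828 + 2444 + 1525 = 6626
Weight total: 1 + 2 + 3 + 4 + 5 = 15
WMA = 6626 / 15 = 441.73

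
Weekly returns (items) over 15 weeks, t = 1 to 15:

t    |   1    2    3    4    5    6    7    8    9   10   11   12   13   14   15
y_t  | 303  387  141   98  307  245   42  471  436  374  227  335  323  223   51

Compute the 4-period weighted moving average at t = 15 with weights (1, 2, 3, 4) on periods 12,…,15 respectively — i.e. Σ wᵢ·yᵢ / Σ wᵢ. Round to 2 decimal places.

Weighted sum: 1·335 + 2·323 + 3·223 + 4·51 = 335 + 646 + 669 + 204 = 1854
Weight total: 1 + 2 + 3 + 4 = 10
WMA = 1854 / 10 = 185.40

185.40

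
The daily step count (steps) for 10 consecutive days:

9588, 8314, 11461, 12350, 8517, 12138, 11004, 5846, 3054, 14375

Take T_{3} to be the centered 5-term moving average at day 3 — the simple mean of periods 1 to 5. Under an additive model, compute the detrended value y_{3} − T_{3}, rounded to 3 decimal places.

1415.000

Trend T_3 = (9588 + 8314 + 11461 + 12350 + 8517) / 5 = 50230/5 = 10046.00000
Detrended value: 11461 − 10046.00000 = 1415.000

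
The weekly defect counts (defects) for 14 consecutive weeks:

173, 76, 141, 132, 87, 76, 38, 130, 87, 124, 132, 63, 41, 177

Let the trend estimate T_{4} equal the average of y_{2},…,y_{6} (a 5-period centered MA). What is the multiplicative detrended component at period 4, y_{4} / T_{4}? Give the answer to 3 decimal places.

Trend T_4 = (76 + 141 + 132 + 87 + 76) / 5 = 512/5 = 102.40000
Ratio to trend: 132 / 102.40000 = 1.289

1.289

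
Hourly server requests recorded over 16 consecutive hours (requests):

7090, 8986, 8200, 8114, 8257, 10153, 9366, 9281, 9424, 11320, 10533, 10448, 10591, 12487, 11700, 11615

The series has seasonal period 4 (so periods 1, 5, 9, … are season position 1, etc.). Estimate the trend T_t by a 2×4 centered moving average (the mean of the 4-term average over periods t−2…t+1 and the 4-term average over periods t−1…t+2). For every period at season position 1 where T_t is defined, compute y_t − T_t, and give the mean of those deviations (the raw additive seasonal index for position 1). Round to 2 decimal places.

-569.67

Season position 1 occurs at t = 5, 9, 13 (where T_t is defined).
t=5: T_5 = 8826.7500; y_5 − T_5 = 8257 − 8826.7500 = -569.7500
t=9: T_9 = 9993.6250; y_9 − T_9 = 9424 − 9993.6250 = -569.6250
t=13: T_13 = 11160.6250; y_13 − T_13 = 10591 − 11160.6250 = -569.6250
Mean deviation: (-569.7500 + -569.6250 + -569.6250) / 3 = -569.67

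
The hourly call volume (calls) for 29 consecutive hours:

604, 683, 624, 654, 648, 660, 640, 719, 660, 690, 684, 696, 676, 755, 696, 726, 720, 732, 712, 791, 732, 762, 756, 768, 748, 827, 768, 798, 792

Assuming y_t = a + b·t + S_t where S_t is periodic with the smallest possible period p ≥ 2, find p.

6

First differences y_{t+1} − y_t: 79, -59, 30, -6, 12, -20, 79, -59, 30, -6, 12, -20, 79, -59, …
The difference pattern repeats every 6 terms and not for any smaller step, so p = 6.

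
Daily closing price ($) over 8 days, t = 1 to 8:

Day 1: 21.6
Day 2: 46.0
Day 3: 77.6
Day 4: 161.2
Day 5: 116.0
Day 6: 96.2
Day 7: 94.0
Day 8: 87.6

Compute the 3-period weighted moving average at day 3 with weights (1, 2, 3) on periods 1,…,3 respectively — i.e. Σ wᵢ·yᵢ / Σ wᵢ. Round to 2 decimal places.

57.73

Weighted sum: 1·21.6 + 2·46.0 + 3·77.6 = 21.6 + 92.0 + 232.8 = 346.4
Weight total: 1 + 2 + 3 = 6
WMA = 346.4 / 6 = 57.73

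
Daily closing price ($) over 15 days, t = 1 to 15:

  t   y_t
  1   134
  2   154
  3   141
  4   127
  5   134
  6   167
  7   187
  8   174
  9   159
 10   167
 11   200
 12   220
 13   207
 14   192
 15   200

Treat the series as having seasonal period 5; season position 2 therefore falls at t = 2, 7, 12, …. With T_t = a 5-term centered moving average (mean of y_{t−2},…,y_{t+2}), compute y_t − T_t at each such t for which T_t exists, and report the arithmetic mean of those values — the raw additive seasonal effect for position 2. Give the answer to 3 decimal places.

Season position 2 occurs at t = 7, 12 (where T_t is defined).
t=7: T_7 = 164.20000; y_7 − T_7 = 187 − 164.20000 = 22.80000
t=12: T_12 = 197.20000; y_12 − T_12 = 220 − 197.20000 = 22.80000
Mean deviation: (22.80000 + 22.80000) / 2 = 22.800

22.800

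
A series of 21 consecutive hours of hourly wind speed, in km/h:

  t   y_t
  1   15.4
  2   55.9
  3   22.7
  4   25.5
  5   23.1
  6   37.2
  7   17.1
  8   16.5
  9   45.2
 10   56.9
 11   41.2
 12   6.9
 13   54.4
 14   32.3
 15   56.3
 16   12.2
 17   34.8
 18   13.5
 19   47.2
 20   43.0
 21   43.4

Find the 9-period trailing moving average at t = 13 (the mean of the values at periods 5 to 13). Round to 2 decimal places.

33.17

Sum of periods 5–13: 23.1 + 37.2 + 17.1 + 16.5 + 45.2 + 56.9 + 41.2 + 6.9 + 54.4 = 298.5
Divide by 9: 298.5 / 9 = 33.17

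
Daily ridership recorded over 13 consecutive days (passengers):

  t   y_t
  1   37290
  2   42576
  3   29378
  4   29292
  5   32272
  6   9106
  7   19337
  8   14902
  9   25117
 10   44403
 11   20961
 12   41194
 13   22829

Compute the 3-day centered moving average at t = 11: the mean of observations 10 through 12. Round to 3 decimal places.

Sum of periods 10–12: 44403 + 20961 + 41194 = 106558
Divide by 3: 106558 / 3 = 35519.333

35519.333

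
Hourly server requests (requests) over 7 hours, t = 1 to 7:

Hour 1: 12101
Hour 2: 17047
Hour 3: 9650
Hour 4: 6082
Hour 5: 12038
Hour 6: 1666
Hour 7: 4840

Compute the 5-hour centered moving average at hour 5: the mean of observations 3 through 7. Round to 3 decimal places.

6855.200

Sum of periods 3–7: 9650 + 6082 + 12038 + 1666 + 4840 = 34276
Divide by 5: 34276 / 5 = 6855.200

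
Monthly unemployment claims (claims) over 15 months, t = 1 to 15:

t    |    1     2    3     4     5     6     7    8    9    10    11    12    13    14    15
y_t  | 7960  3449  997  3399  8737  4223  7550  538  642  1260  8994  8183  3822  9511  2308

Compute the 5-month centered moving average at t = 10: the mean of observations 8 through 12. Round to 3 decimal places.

Sum of periods 8–12: 538 + 642 + 1260 + 8994 + 8183 = 19617
Divide by 5: 19617 / 5 = 3923.400

3923.400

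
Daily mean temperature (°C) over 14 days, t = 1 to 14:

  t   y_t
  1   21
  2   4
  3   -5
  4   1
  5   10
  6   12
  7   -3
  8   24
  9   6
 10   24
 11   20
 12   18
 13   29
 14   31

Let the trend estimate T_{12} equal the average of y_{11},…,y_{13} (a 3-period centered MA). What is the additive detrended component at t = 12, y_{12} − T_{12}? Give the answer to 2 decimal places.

-4.33

Trend T_12 = (20 + 18 + 29) / 3 = 67/3 = 22.3333
Detrended value: 18 − 22.3333 = -4.33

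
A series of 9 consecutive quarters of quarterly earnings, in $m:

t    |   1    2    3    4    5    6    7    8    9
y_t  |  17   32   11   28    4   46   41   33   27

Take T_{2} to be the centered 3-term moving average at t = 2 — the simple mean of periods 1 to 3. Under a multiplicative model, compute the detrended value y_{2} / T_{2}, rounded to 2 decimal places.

1.60

Trend T_2 = (17 + 32 + 11) / 3 = 60/3 = 20.0000
Ratio to trend: 32 / 20.0000 = 1.60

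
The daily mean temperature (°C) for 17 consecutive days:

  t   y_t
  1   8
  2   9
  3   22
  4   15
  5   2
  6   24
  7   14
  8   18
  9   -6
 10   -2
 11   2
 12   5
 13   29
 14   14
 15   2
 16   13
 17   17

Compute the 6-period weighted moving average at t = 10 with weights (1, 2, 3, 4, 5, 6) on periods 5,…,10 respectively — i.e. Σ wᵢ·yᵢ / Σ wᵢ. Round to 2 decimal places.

Weighted sum: 1·2 + 2·24 + 3·14 + 4·18 + 5·-6 + 6·-2 = 2 + 48 + 42 + 72 + -30 + -12 = 122
Weight total: 1 + 2 + 3 + 4 + 5 + 6 = 21
WMA = 122 / 21 = 5.81

5.81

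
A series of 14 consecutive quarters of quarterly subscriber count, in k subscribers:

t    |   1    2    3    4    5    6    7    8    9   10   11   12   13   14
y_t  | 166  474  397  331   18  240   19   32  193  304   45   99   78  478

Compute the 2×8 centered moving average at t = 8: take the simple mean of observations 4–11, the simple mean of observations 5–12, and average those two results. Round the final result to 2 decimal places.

133.25

Sum over 4–11: 331 + 18 + 240 + 19 + 32 + 193 + 304 + 45 = 1182
Sum over 5–12: 18 + 240 + 19 + 32 + 193 + 304 + 45 + 99 = 950
CMA at t=8 = (1182 + 950) / (2·8) = 2132 / 16 = 133.25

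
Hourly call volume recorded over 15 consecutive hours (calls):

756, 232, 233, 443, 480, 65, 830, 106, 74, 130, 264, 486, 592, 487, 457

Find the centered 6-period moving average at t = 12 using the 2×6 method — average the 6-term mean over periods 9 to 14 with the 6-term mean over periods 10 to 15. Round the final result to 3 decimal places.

370.750

Sum over 9–14: 74 + 130 + 264 + 486 + 592 + 487 = 2033
Sum over 10–15: 130 + 264 + 486 + 592 + 487 + 457 = 2416
CMA at t=12 = (2033 + 2416) / (2·6) = 4449 / 12 = 370.750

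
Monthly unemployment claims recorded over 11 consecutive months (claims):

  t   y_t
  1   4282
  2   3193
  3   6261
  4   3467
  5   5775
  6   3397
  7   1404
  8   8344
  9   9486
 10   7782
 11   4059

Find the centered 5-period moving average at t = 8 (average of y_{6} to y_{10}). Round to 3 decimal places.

Sum of periods 6–10: 3397 + 1404 + 8344 + 9486 + 7782 = 30413
Divide by 5: 30413 / 5 = 6082.600

6082.600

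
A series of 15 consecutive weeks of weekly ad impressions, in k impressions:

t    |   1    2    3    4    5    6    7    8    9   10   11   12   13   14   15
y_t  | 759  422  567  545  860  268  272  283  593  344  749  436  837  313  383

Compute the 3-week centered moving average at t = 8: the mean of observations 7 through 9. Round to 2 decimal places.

Sum of periods 7–9: 272 + 283 + 593 = 1148
Divide by 3: 1148 / 3 = 382.67

382.67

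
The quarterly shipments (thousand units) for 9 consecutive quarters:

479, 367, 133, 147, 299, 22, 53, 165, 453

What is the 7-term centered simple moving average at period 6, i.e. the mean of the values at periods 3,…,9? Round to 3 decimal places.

181.714

Sum of periods 3–9: 133 + 147 + 299 + 22 + 53 + 165 + 453 = 1272
Divide by 7: 1272 / 7 = 181.714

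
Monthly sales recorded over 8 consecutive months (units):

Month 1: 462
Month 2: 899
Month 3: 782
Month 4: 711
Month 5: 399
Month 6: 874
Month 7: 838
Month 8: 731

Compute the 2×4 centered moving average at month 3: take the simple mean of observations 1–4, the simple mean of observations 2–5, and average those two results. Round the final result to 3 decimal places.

Sum over 1–4: 462 + 899 + 782 + 711 = 2854
Sum over 2–5: 899 + 782 + 711 + 399 = 2791
CMA at t=3 = (2854 + 2791) / (2·4) = 5645 / 8 = 705.625

705.625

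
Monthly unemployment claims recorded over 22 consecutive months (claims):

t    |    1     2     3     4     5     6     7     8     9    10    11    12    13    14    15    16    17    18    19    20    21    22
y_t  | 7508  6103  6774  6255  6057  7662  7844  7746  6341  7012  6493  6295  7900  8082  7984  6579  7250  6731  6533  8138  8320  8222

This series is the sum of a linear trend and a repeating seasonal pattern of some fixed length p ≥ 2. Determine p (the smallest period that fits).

First differences y_{t+1} − y_t: -1405, 671, -519, -198, 1605, 182, -98, -1405, 671, -519, -198, 1605, 182, -98, -1405, 671, …
The difference pattern repeats every 7 terms and not for any smaller step, so p = 7.

7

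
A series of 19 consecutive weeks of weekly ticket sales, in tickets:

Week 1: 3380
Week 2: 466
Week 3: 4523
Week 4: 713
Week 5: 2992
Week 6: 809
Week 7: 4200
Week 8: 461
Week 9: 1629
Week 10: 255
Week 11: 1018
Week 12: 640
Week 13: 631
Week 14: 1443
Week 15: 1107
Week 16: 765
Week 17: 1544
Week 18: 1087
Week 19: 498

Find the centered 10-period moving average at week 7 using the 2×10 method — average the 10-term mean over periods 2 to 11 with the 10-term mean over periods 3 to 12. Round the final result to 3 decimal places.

1715.300

Sum over 2–11: 466 + 4523 + 713 + 2992 + 809 + 4200 + 461 + 1629 + 255 + 1018 = 17066
Sum over 3–12: 4523 + 713 + 2992 + 809 + 4200 + 461 + 1629 + 255 + 1018 + 640 = 17240
CMA at t=7 = (17066 + 17240) / (2·10) = 34306 / 20 = 1715.300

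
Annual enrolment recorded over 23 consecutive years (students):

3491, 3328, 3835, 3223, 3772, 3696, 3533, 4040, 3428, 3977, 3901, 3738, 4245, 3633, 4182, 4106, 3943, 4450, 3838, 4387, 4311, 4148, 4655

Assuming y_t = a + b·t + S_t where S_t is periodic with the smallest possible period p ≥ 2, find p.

First differences y_{t+1} − y_t: -163, 507, -612, 549, -76, -163, 507, -612, 549, -76, -163, 507, …
The difference pattern repeats every 5 terms and not for any smaller step, so p = 5.

5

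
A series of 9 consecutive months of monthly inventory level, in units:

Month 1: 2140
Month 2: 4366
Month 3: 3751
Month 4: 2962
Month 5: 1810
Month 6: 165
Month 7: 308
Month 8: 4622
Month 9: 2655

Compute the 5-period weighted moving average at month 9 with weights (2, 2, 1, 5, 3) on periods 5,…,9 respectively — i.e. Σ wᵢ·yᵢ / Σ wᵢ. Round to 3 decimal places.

Weighted sum: 2·1810 + 2·165 + 1·308 + 5·4622 + 3·2655 = 3620 + 330 + 308 + 23110 + 7965 = 35333
Weight total: 2 + 2 + 1 + 5 + 3 = 13
WMA = 35333 / 13 = 2717.923

2717.923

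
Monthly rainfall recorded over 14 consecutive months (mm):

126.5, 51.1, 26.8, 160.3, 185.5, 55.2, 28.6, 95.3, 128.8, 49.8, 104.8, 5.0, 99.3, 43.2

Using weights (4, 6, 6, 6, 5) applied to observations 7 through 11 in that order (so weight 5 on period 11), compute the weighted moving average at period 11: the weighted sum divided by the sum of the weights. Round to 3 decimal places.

84.511

Weighted sum: 4·28.6 + 6·95.3 + 6·128.8 + 6·49.8 + 5·104.8 = 114.4 + 571.8 + 772.8 + 298.8 + 524.0 = 2281.8
Weight total: 4 + 6 + 6 + 6 + 5 = 27
WMA = 2281.8 / 27 = 84.511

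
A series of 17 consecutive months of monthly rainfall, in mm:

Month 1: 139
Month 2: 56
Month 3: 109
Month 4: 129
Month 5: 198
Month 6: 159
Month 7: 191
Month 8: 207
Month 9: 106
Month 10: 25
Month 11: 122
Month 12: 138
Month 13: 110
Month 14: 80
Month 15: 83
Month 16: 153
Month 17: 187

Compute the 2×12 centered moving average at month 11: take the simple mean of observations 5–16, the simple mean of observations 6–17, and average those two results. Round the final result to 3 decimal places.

130.542

Sum over 5–16: 198 + 159 + 191 + 207 + 106 + 25 + 122 + 138 + 110 + 80 + 83 + 153 = 1572
Sum over 6–17: 159 + 191 + 207 + 106 + 25 + 122 + 138 + 110 + 80 + 83 + 153 + 187 = 1561
CMA at t=11 = (1572 + 1561) / (2·12) = 3133 / 24 = 130.542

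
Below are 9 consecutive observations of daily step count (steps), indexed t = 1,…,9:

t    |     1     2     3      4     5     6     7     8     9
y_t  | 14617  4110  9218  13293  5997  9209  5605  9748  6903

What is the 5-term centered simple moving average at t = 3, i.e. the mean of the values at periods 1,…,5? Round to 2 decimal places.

9447.00

Sum of periods 1–5: 14617 + 4110 + 9218 + 13293 + 5997 = 47235
Divide by 5: 47235 / 5 = 9447.00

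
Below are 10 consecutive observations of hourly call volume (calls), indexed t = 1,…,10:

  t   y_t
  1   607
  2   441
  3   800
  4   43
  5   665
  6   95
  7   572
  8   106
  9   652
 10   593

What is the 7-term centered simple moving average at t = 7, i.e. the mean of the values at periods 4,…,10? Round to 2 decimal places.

389.43

Sum of periods 4–10: 43 + 665 + 95 + 572 + 106 + 652 + 593 = 2726
Divide by 7: 2726 / 7 = 389.43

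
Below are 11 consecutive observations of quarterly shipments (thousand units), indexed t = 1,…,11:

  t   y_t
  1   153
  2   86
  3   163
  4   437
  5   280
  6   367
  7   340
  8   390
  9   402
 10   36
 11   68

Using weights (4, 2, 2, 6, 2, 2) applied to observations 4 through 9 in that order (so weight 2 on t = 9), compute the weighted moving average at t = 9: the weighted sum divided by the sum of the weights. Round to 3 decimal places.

370.333

Weighted sum: 4·437 + 2·280 + 2·367 + 6·340 + 2·390 + 2·402 = 1748 + 560 + 734 + 2040 + 780 + 804 = 6666
Weight total: 4 + 2 + 2 + 6 + 2 + 2 = 18
WMA = 6666 / 18 = 370.333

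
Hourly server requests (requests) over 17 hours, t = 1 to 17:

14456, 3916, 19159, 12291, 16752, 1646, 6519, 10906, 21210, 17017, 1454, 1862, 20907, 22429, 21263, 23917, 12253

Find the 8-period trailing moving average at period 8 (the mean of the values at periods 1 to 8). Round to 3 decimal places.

Sum of periods 1–8: 14456 + 3916 + 19159 + 12291 + 16752 + 1646 + 6519 + 10906 = 85645
Divide by 8: 85645 / 8 = 10705.625

10705.625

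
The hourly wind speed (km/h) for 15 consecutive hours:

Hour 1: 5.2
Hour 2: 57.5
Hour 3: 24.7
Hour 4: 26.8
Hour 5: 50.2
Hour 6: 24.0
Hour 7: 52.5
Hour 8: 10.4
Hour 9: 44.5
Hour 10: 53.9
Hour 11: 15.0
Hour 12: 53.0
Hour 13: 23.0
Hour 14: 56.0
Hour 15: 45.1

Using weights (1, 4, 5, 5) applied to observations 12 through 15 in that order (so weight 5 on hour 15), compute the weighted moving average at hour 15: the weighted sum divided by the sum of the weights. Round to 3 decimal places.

43.367

Weighted sum: 1·53.0 + 4·23.0 + 5·56.0 + 5·45.1 = 53.0 + 92.0 + 280.0 + 225.5 = 650.5
Weight total: 1 + 4 + 5 + 5 = 15
WMA = 650.5 / 15 = 43.367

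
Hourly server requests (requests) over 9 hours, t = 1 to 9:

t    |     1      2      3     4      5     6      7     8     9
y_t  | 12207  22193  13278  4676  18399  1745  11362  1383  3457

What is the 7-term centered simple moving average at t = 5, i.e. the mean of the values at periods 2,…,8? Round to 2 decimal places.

10433.71

Sum of periods 2–8: 22193 + 13278 + 4676 + 18399 + 1745 + 11362 + 1383 = 73036
Divide by 7: 73036 / 7 = 10433.71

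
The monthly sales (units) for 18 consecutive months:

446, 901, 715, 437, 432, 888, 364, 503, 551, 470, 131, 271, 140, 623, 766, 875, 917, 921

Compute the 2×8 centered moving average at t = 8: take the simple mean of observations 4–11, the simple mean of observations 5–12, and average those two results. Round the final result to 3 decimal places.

Sum over 4–11: 437 + 432 + 888 + 364 + 503 + 551 + 470 + 131 = 3776
Sum over 5–12: 432 + 888 + 364 + 503 + 551 + 470 + 131 + 271 = 3610
CMA at t=8 = (3776 + 3610) / (2·8) = 7386 / 16 = 461.625

461.625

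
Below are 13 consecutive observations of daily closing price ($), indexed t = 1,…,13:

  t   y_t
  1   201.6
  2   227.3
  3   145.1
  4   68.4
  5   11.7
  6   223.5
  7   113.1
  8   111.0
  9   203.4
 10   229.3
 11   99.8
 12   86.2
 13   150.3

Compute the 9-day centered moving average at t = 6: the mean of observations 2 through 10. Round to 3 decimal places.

148.089

Sum of periods 2–10: 227.3 + 145.1 + 68.4 + 11.7 + 223.5 + 113.1 + 111.0 + 203.4 + 229.3 = 1332.8
Divide by 9: 1332.8 / 9 = 148.089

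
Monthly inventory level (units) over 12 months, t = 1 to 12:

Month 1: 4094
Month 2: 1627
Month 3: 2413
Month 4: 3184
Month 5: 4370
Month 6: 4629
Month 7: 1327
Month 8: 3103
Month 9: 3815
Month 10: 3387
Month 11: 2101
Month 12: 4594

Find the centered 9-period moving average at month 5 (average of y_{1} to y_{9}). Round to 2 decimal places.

Sum of periods 1–9: 4094 + 1627 + 2413 + 3184 + 4370 + 4629 + 1327 + 3103 + 3815 = 28562
Divide by 9: 28562 / 9 = 3173.56

3173.56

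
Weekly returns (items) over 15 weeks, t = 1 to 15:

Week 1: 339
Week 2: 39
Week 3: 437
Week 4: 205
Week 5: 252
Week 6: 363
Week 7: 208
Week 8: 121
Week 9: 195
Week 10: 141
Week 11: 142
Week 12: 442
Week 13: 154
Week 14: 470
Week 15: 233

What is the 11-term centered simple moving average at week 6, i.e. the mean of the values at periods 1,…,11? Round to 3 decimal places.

Sum of periods 1–11: 339 + 39 + 437 + 205 + 252 + 363 + 208 + 121 + 195 + 141 + 142 = 2442
Divide by 11: 2442 / 11 = 222.000

222.000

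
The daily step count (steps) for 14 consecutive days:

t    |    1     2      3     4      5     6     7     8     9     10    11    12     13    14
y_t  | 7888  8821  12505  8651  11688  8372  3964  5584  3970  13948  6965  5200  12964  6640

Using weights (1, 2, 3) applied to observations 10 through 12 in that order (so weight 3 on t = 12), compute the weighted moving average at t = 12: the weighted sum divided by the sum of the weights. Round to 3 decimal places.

Weighted sum: 1·13948 + 2·6965 + 3·5200 = 13948 + 13930 + 15600 = 43478
Weight total: 1 + 2 + 3 = 6
WMA = 43478 / 6 = 7246.333

7246.333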